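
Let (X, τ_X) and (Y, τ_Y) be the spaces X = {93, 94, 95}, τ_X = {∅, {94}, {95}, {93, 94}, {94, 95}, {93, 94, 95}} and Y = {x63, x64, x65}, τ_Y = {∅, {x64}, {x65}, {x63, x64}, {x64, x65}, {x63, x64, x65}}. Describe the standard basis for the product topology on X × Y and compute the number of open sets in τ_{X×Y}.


Basis B = {∅ × ∅, {94} × {x64}, {94} × {x65}, {95} × {x64}, {95} × {x65}, {93, 94} × {x64}, {93, 94} × {x65}, {94} × {x63, x64}, {94} × {x64, x65}, {94, 95} × {x64}, {94, 95} × {x65}, {95} × {x63, x64}, {95} × {x64, x65}, {93, 94, 95} × {x64}, {93, 94, 95} × {x65}, {94} × {x63, x64, x65}, {95} × {x63, x64, x65}, {93, 94} × {x63, x64}, {93, 94} × {x64, x65}, {94, 95} × {x63, x64}, {94, 95} × {x64, x65}, {93, 94} × {x63, x64, x65}, {93, 94, 95} × {x63, x64}, {93, 94, 95} × {x64, x65}, {94, 95} × {x63, x64, x65}, {93, 94, 95} × {x63, x64, x65}}; |τ_{X×Y}| = 108.

Enumerate products U × V with U ∈ τ_X, V ∈ τ_Y (deduplicated):
  ∅ × ∅ = {} (∅)
  {94} × {x64} = {(94,x64)}
  {94} × {x65} = {(94,x65)}
  {95} × {x64} = {(95,x64)}
  {95} × {x65} = {(95,x65)}
  {93, 94} × {x64} = {(93,x64), (94,x64)}
  {93, 94} × {x65} = {(93,x65), (94,x65)}
  {94} × {x63, x64} = {(94,x63), (94,x64)}
  {94} × {x64, x65} = {(94,x64), (94,x65)}
  {94, 95} × {x64} = {(94,x64), (95,x64)}
  {94, 95} × {x65} = {(94,x65), (95,x65)}
  {95} × {x63, x64} = {(95,x63), (95,x64)}
  {95} × {x64, x65} = {(95,x64), (95,x65)}
  {93, 94, 95} × {x64} = {(93,x64), (94,x64), (95,x64)}
  {93, 94, 95} × {x65} = {(93,x65), (94,x65), (95,x65)}
  {94} × {x63, x64, x65} = {(94,x63), (94,x64), (94,x65)}
  {95} × {x63, x64, x65} = {(95,x63), (95,x64), (95,x65)}
  {93, 94} × {x63, x64} = {(93,x63), (93,x64), (94,x63), (94,x64)}
  {93, 94} × {x64, x65} = {(93,x64), (93,x65), (94,x64), (94,x65)}
  {94, 95} × {x63, x64} = {(94,x63), (94,x64), (95,x63), (95,x64)}
  {94, 95} × {x64, x65} = {(94,x64), (94,x65), (95,x64), (95,x65)}
  {93, 94} × {x63, x64, x65} = {(93,x63), (93,x64), (93,x65), (94,x63), (94,x64), (94,x65)}
  {93, 94, 95} × {x63, x64} = {(93,x63), (93,x64), (94,x63), (94,x64), (95,x63), (95,x64)}
  {93, 94, 95} × {x64, x65} = {(93,x64), (93,x65), (94,x64), (94,x65), (95,x64), (95,x65)}
  {94, 95} × {x63, x64, x65} = {(94,x63), (94,x64), (94,x65), (95,x63), (95,x64), (95,x65)}
  {93, 94, 95} × {x63, x64, x65} = {(93,x63), (93,x64), (93,x65), (94,x63), (94,x64), (94,x65), (95,x63), (95,x64), (95,x65)}
These 26 distinct sets form the basis B.
Close under arbitrary unions to get τ_{X×Y}; counting gives |τ_{X×Y}| = 108.


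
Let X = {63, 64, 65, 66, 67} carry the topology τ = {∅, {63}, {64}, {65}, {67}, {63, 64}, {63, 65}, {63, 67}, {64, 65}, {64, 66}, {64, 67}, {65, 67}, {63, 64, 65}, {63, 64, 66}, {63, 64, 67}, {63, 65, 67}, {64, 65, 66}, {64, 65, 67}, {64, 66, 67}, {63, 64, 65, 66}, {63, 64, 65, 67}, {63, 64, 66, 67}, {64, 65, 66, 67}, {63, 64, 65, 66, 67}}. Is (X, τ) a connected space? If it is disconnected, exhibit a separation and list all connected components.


(X, τ) is disconnected; components = [{63}, {65}, {67}, {64, 66}].

Find clopen sets (U ∈ τ with X ∖ U ∈ τ):
  U = ∅, X ∖ U = {63, 64, 65, 66, 67} — both open, so U is clopen.
  U = {63}, X ∖ U = {64, 65, 66, 67} — both open, so U is clopen.
  U = {65}, X ∖ U = {63, 64, 66, 67} — both open, so U is clopen.
  U = {67}, X ∖ U = {63, 64, 65, 66} — both open, so U is clopen.
  U = {63, 65}, X ∖ U = {64, 66, 67} — both open, so U is clopen.
  U = {63, 67}, X ∖ U = {64, 65, 66} — both open, so U is clopen.
  U = {64, 66}, X ∖ U = {63, 65, 67} — both open, so U is clopen.
  U = {65, 67}, X ∖ U = {63, 64, 66} — both open, so U is clopen.
  U = {63, 64, 66}, X ∖ U = {65, 67} — both open, so U is clopen.
  U = {63, 65, 67}, X ∖ U = {64, 66} — both open, so U is clopen.
  U = {64, 65, 66}, X ∖ U = {63, 67} — both open, so U is clopen.
  U = {64, 66, 67}, X ∖ U = {63, 65} — both open, so U is clopen.
  U = {63, 64, 65, 66}, X ∖ U = {67} — both open, so U is clopen.
  U = {63, 64, 66, 67}, X ∖ U = {65} — both open, so U is clopen.
  U = {64, 65, 66, 67}, X ∖ U = {63} — both open, so U is clopen.
  U = {63, 64, 65, 66, 67}, X ∖ U = ∅ — both open, so U is clopen.
Nontrivial clopen(s) exist: e.g. {63, 67}. So (X, τ) is disconnected.
Compute connected components by grouping points that agree on all clopens:
  component: {63}
  component: {65}
  component: {67}
  component: {64, 66}


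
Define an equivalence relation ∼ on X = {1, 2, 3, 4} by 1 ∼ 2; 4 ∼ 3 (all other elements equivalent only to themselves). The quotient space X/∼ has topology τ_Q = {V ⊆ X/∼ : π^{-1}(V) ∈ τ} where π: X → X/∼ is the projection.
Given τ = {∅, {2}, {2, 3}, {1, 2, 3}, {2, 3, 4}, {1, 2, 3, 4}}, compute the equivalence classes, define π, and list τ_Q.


X/∼ = {[1=2], [3=4]}; |τ_Q| = 2.

Equivalence classes: [1=2], [3=4].
Quotient map π: X → X/∼ sends 1 ↦ [1=2], 2 ↦ [1=2], 3 ↦ [3=4], 4 ↦ [3=4].
For each subset V ⊆ X/∼, compute π^{-1}(V) ⊆ X and check whether π^{-1}(V) ∈ τ. V is open in τ_Q iff π^{-1}(V) ∈ τ.
  V = {}: π^{-1}(V) = ∅ ∈ τ ✓.
  V = {[1=2]}: π^{-1}(V) = {1, 2} ∉ τ ✗.
  V = {[3=4]}: π^{-1}(V) = {3, 4} ∉ τ ✗.
  V = {[1=2], [3=4]}: π^{-1}(V) = {1, 2, 3, 4} ∈ τ ✓.
Open sets in the quotient: τ_Q = {{}, {[1=2], [3=4]}} (2 elements).


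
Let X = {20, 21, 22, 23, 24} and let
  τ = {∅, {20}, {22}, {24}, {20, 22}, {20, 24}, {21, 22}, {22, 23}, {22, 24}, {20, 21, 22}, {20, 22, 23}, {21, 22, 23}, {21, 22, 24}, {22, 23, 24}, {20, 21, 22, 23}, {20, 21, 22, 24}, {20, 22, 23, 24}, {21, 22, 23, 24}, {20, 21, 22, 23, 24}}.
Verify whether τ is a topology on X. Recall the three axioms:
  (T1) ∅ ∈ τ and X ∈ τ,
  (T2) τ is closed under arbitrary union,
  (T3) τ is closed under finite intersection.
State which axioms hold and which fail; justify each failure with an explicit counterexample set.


τ is NOT a topology on X.

Axiom (T1): ∅ ∈ τ? Yes; X ∈ τ? Yes.
Axiom (T2/T3): check pairwise unions and intersections of members of τ.
Counterexample for (T2): {20} ∪ {22, 24} = {20, 22, 24} ∉ τ. Therefore τ is NOT a topology.


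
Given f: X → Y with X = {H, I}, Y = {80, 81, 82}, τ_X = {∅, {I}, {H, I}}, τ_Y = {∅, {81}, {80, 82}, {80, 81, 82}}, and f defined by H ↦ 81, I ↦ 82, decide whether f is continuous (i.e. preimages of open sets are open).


f is NOT continuous.

Compute f^{-1}(U) for each U ∈ τ_Y:
  U = ∅: f^{-1}(U) = ∅ ∈ τ_X ✓.
  U = {81}: f^{-1}(U) = {H} ∉ τ_X ✗.
  U = {80, 82}: f^{-1}(U) = {I} ∈ τ_X ✓.
  U = {80, 81, 82}: f^{-1}(U) = {H, I} ∈ τ_X ✓.
Found U = {81} with f^{-1}(U) = {H} not in τ_X. Therefore f is NOT continuous.


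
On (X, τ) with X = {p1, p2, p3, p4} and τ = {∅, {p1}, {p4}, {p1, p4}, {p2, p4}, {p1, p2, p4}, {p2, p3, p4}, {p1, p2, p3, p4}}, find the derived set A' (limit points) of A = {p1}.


A' = ∅

For each x ∈ X, list the open sets U ∈ τ with x ∈ U, then check whether U ∩ (A ∖ {x}) ≠ ∅ for every such U.
  x = p1: open {p1} ∋ x has {p1} ∩ (A ∖ {p1}) = ∅, so x is NOT a limit point.
  x = p2: open {p2, p4} ∋ x has {p2, p4} ∩ (A ∖ {p2}) = ∅, so x is NOT a limit point.
  x = p3: open {p2, p3, p4} ∋ x has {p2, p3, p4} ∩ (A ∖ {p3}) = ∅, so x is NOT a limit point.
  x = p4: open {p4} ∋ x has {p4} ∩ (A ∖ {p4}) = ∅, so x is NOT a limit point.
Collecting: A' = ∅.


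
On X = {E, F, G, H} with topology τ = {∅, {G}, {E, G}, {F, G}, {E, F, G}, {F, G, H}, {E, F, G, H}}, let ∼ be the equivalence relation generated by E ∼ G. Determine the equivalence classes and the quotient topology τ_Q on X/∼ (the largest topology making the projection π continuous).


X/∼ = {[E=G], [F], [H]}; |τ_Q| = 4.

Equivalence classes: [E=G], [F], [H].
Quotient map π: X → X/∼ sends E ↦ [E=G], F ↦ [F], G ↦ [E=G], H ↦ [H].
For each subset V ⊆ X/∼, compute π^{-1}(V) ⊆ X and check whether π^{-1}(V) ∈ τ. V is open in τ_Q iff π^{-1}(V) ∈ τ.
  V = {}: π^{-1}(V) = ∅ ∈ τ ✓.
  V = {[E=G]}: π^{-1}(V) = {E, G} ∈ τ ✓.
  V = {[F]}: π^{-1}(V) = {F} ∉ τ ✗.
  V = {[E=G], [F]}: π^{-1}(V) = {E, F, G} ∈ τ ✓.
  V = {[H]}: π^{-1}(V) = {H} ∉ τ ✗.
  V = {[E=G], [H]}: π^{-1}(V) = {E, G, H} ∉ τ ✗.
  V = {[F], [H]}: π^{-1}(V) = {F, H} ∉ τ ✗.
  V = {[E=G], [F], [H]}: π^{-1}(V) = {E, F, G, H} ∈ τ ✓.
Open sets in the quotient: τ_Q = {{}, {[E=G]}, {[E=G], [F]}, {[E=G], [F], [H]}} (4 elements).


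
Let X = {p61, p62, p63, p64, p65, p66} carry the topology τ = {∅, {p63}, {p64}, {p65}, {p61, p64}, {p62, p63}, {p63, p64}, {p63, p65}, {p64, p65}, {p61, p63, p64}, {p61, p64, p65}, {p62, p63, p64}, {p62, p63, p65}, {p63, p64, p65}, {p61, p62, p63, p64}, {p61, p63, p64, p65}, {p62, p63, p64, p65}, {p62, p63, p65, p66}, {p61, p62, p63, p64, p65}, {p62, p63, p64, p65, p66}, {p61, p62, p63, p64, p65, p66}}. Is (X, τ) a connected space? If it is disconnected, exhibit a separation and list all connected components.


(X, τ) is disconnected; components = [{p61, p64}, {p62, p63, p65, p66}].

Find clopen sets (U ∈ τ with X ∖ U ∈ τ):
  U = ∅, X ∖ U = {p61, p62, p63, p64, p65, p66} — both open, so U is clopen.
  U = {p61, p64}, X ∖ U = {p62, p63, p65, p66} — both open, so U is clopen.
  U = {p62, p63, p65, p66}, X ∖ U = {p61, p64} — both open, so U is clopen.
  U = {p61, p62, p63, p64, p65, p66}, X ∖ U = ∅ — both open, so U is clopen.
Nontrivial clopen(s) exist: e.g. {p61, p64}. So (X, τ) is disconnected.
Compute connected components by grouping points that agree on all clopens:
  component: {p61, p64}
  component: {p62, p63, p65, p66}


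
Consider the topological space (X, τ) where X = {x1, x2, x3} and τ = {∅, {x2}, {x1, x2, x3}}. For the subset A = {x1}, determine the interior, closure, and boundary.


int(A) = ∅, cl(A) = {x1, x3}, ∂A = {x1, x3}.

Closed sets in (X, τ) are complements of opens:
  closed(X, τ) = {∅, {x1, x3}, {x1, x2, x3}}.
int(A) = ⋃ {U ∈ τ : U ⊆ A}. Opens contained in A: ∅.
Taking the union of these: int(A) = ∅.
cl(A) = ⋂ {C closed : A ⊆ C}. Closed sets containing A: {x1, x3}, {x1, x2, x3}.
Intersecting these: cl(A) = {x1, x3}.
∂A = cl(A) ∖ int(A) = {x1, x3} ∖ ∅ = {x1, x3}.


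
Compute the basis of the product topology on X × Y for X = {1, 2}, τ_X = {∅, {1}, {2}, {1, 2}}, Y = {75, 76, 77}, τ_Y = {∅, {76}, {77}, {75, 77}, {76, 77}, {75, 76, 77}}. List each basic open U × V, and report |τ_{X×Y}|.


Basis B = {∅ × ∅, {1} × {76}, {1} × {77}, {2} × {76}, {2} × {77}, {1} × {75, 77}, {1} × {76, 77}, {1, 2} × {76}, {1, 2} × {77}, {2} × {75, 77}, {2} × {76, 77}, {1} × {75, 76, 77}, {2} × {75, 76, 77}, {1, 2} × {75, 77}, {1, 2} × {76, 77}, {1, 2} × {75, 76, 77}}; |τ_{X×Y}| = 36.

Enumerate products U × V with U ∈ τ_X, V ∈ τ_Y (deduplicated):
  ∅ × ∅ = {} (∅)
  {1} × {76} = {(1,76)}
  {1} × {77} = {(1,77)}
  {2} × {76} = {(2,76)}
  {2} × {77} = {(2,77)}
  {1} × {75, 77} = {(1,75), (1,77)}
  {1} × {76, 77} = {(1,76), (1,77)}
  {1, 2} × {76} = {(1,76), (2,76)}
  {1, 2} × {77} = {(1,77), (2,77)}
  {2} × {75, 77} = {(2,75), (2,77)}
  {2} × {76, 77} = {(2,76), (2,77)}
  {1} × {75, 76, 77} = {(1,75), (1,76), (1,77)}
  {2} × {75, 76, 77} = {(2,75), (2,76), (2,77)}
  {1, 2} × {75, 77} = {(1,75), (1,77), (2,75), (2,77)}
  {1, 2} × {76, 77} = {(1,76), (1,77), (2,76), (2,77)}
  {1, 2} × {75, 76, 77} = {(1,75), (1,76), (1,77), (2,75), (2,76), (2,77)}
These 16 distinct sets form the basis B.
Close under arbitrary unions to get τ_{X×Y}; counting gives |τ_{X×Y}| = 36.


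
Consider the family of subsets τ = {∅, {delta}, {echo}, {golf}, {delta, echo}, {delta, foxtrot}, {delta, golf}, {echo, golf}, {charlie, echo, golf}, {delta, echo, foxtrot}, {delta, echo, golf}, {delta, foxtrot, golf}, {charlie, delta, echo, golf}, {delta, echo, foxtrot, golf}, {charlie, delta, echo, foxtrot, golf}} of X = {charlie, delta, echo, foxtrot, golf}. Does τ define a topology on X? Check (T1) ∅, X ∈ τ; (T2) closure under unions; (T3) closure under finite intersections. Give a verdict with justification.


τ IS a topology on X.

Axiom (T1): ∅ ∈ τ? Yes; X ∈ τ? Yes.
Axiom (T2/T3): check pairwise unions and intersections of members of τ.
All pairwise intersections and unions checked — each lies in τ. Therefore τ satisfies (T1), (T2), (T3): it IS a topology on X.


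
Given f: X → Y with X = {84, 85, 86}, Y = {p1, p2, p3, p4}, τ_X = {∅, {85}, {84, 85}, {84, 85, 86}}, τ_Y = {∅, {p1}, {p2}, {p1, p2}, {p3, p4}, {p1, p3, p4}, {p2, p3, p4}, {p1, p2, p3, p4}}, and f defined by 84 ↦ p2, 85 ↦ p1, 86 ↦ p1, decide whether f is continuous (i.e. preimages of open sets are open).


f is NOT continuous.

Compute f^{-1}(U) for each U ∈ τ_Y:
  U = ∅: f^{-1}(U) = ∅ ∈ τ_X ✓.
  U = {p1}: f^{-1}(U) = {85, 86} ∉ τ_X ✗.
  U = {p2}: f^{-1}(U) = {84} ∉ τ_X ✗.
  U = {p1, p2}: f^{-1}(U) = {84, 85, 86} ∈ τ_X ✓.
  U = {p3, p4}: f^{-1}(U) = ∅ ∈ τ_X ✓.
  U = {p1, p3, p4}: f^{-1}(U) = {85, 86} ∉ τ_X ✗.
  U = {p2, p3, p4}: f^{-1}(U) = {84} ∉ τ_X ✗.
  U = {p1, p2, p3, p4}: f^{-1}(U) = {84, 85, 86} ∈ τ_X ✓.
Found U = {p1} with f^{-1}(U) = {85, 86} not in τ_X. Therefore f is NOT continuous.


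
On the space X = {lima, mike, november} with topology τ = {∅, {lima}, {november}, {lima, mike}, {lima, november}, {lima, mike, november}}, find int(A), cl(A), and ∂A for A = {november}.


int(A) = {november}, cl(A) = {november}, ∂A = ∅.

Closed sets in (X, τ) are complements of opens:
  closed(X, τ) = {∅, {mike}, {november}, {lima, mike}, {mike, november}, {lima, mike, november}}.
int(A) = ⋃ {U ∈ τ : U ⊆ A}. Opens contained in A: ∅, {november}.
Taking the union of these: int(A) = {november}.
cl(A) = ⋂ {C closed : A ⊆ C}. Closed sets containing A: {november}, {mike, november}, {lima, mike, november}.
Intersecting these: cl(A) = {november}.
∂A = cl(A) ∖ int(A) = {november} ∖ {november} = ∅.


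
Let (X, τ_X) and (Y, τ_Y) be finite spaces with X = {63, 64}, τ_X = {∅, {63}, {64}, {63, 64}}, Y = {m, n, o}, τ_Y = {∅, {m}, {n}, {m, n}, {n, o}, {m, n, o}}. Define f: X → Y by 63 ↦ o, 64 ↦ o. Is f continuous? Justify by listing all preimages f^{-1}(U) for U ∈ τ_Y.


f IS continuous.

Compute f^{-1}(U) for each U ∈ τ_Y:
  U = ∅: f^{-1}(U) = ∅ ∈ τ_X ✓.
  U = {m}: f^{-1}(U) = ∅ ∈ τ_X ✓.
  U = {n}: f^{-1}(U) = ∅ ∈ τ_X ✓.
  U = {m, n}: f^{-1}(U) = ∅ ∈ τ_X ✓.
  U = {n, o}: f^{-1}(U) = {63, 64} ∈ τ_X ✓.
  U = {m, n, o}: f^{-1}(U) = {63, 64} ∈ τ_X ✓.
Every preimage lies in τ_X, so f IS continuous.


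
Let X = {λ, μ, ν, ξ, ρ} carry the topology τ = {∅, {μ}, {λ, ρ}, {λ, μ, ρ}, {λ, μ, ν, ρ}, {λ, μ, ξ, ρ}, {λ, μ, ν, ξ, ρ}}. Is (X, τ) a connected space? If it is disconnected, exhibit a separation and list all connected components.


(X, τ) is connected.

Find clopen sets (U ∈ τ with X ∖ U ∈ τ):
  U = ∅, X ∖ U = {λ, μ, ν, ξ, ρ} — both open, so U is clopen.
  U = {λ, μ, ν, ξ, ρ}, X ∖ U = ∅ — both open, so U is clopen.
Only trivial clopens (∅ and X) exist, so (X, τ) is connected.
Compute connected components by grouping points that agree on all clopens:
  component: {λ, μ, ν, ξ, ρ}


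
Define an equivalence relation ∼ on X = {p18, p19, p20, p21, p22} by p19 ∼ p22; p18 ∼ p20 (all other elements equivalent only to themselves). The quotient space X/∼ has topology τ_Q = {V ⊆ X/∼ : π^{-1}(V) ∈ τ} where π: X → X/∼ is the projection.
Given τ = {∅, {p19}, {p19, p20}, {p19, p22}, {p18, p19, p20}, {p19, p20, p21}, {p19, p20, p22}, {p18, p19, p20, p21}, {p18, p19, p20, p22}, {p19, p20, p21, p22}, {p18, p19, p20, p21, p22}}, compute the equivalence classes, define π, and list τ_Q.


X/∼ = {[p18=p20], [p19=p22], [p21]}; |τ_Q| = 4.

Equivalence classes: [p18=p20], [p19=p22], [p21].
Quotient map π: X → X/∼ sends p18 ↦ [p18=p20], p19 ↦ [p19=p22], p20 ↦ [p18=p20], p21 ↦ [p21], p22 ↦ [p19=p22].
For each subset V ⊆ X/∼, compute π^{-1}(V) ⊆ X and check whether π^{-1}(V) ∈ τ. V is open in τ_Q iff π^{-1}(V) ∈ τ.
  V = {}: π^{-1}(V) = ∅ ∈ τ ✓.
  V = {[p18=p20]}: π^{-1}(V) = {p18, p20} ∉ τ ✗.
  V = {[p19=p22]}: π^{-1}(V) = {p19, p22} ∈ τ ✓.
  V = {[p18=p20], [p19=p22]}: π^{-1}(V) = {p18, p19, p20, p22} ∈ τ ✓.
  V = {[p21]}: π^{-1}(V) = {p21} ∉ τ ✗.
  V = {[p18=p20], [p21]}: π^{-1}(V) = {p18, p20, p21} ∉ τ ✗.
  V = {[p19=p22], [p21]}: π^{-1}(V) = {p19, p21, p22} ∉ τ ✗.
  V = {[p18=p20], [p19=p22], [p21]}: π^{-1}(V) = {p18, p19, p20, p21, p22} ∈ τ ✓.
Open sets in the quotient: τ_Q = {{}, {[p19=p22]}, {[p18=p20], [p19=p22]}, {[p18=p20], [p19=p22], [p21]}} (4 elements).


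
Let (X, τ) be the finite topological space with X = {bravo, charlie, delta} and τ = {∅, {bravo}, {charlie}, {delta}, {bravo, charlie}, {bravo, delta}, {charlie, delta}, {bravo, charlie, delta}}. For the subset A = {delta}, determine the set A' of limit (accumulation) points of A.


A' = ∅

For each x ∈ X, list the open sets U ∈ τ with x ∈ U, then check whether U ∩ (A ∖ {x}) ≠ ∅ for every such U.
  x = bravo: open {bravo} ∋ x has {bravo} ∩ (A ∖ {bravo}) = ∅, so x is NOT a limit point.
  x = charlie: open {charlie} ∋ x has {charlie} ∩ (A ∖ {charlie}) = ∅, so x is NOT a limit point.
  x = delta: open {delta} ∋ x has {delta} ∩ (A ∖ {delta}) = ∅, so x is NOT a limit point.
Collecting: A' = ∅.


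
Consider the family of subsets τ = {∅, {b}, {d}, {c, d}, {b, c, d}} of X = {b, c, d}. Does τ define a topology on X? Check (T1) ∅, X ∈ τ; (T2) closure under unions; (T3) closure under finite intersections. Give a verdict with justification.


τ is NOT a topology on X.

Axiom (T1): ∅ ∈ τ? Yes; X ∈ τ? Yes.
Axiom (T2/T3): check pairwise unions and intersections of members of τ.
Counterexample for (T2): {b} ∪ {d} = {b, d} ∉ τ. Therefore τ is NOT a topology.


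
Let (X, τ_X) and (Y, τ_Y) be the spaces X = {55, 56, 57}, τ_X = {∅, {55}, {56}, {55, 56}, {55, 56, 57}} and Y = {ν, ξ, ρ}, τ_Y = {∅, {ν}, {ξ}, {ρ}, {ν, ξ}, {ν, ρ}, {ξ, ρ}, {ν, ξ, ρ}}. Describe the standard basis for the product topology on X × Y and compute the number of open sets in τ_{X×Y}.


Basis B = {∅ × ∅, {55} × {ν}, {55} × {ξ}, {55} × {ρ}, {56} × {ν}, {56} × {ξ}, {56} × {ρ}, {55} × {ν, ξ}, {55} × {ν, ρ}, {55, 56} × {ν}, {55} × {ξ, ρ}, {55, 56} × {ξ}, {55, 56} × {ρ}, {56} × {ν, ξ}, {56} × {ν, ρ}, {56} × {ξ, ρ}, {55} × {ν, ξ, ρ}, {55, 56, 57} × {ν}, {55, 56, 57} × {ξ}, {55, 56, 57} × {ρ}, {56} × {ν, ξ, ρ}, {55, 56} × {ν, ξ}, {55, 56} × {ν, ρ}, {55, 56} × {ξ, ρ}, {55, 56} × {ν, ξ, ρ}, {55, 56, 57} × {ν, ξ}, {55, 56, 57} × {ν, ρ}, {55, 56, 57} × {ξ, ρ}, {55, 56, 57} × {ν, ξ, ρ}}; |τ_{X×Y}| = 125.

Enumerate products U × V with U ∈ τ_X, V ∈ τ_Y (deduplicated):
  ∅ × ∅ = {} (∅)
  {55} × {ν} = {(55,ν)}
  {55} × {ξ} = {(55,ξ)}
  {55} × {ρ} = {(55,ρ)}
  {56} × {ν} = {(56,ν)}
  {56} × {ξ} = {(56,ξ)}
  {56} × {ρ} = {(56,ρ)}
  {55} × {ν, ξ} = {(55,ν), (55,ξ)}
  {55} × {ν, ρ} = {(55,ν), (55,ρ)}
  {55, 56} × {ν} = {(55,ν), (56,ν)}
  {55} × {ξ, ρ} = {(55,ξ), (55,ρ)}
  {55, 56} × {ξ} = {(55,ξ), (56,ξ)}
  {55, 56} × {ρ} = {(55,ρ), (56,ρ)}
  {56} × {ν, ξ} = {(56,ν), (56,ξ)}
  {56} × {ν, ρ} = {(56,ν), (56,ρ)}
  {56} × {ξ, ρ} = {(56,ξ), (56,ρ)}
  {55} × {ν, ξ, ρ} = {(55,ν), (55,ξ), (55,ρ)}
  {55, 56, 57} × {ν} = {(55,ν), (56,ν), (57,ν)}
  {55, 56, 57} × {ξ} = {(55,ξ), (56,ξ), (57,ξ)}
  {55, 56, 57} × {ρ} = {(55,ρ), (56,ρ), (57,ρ)}
  {56} × {ν, ξ, ρ} = {(56,ν), (56,ξ), (56,ρ)}
  {55, 56} × {ν, ξ} = {(55,ν), (55,ξ), (56,ν), (56,ξ)}
  {55, 56} × {ν, ρ} = {(55,ν), (55,ρ), (56,ν), (56,ρ)}
  {55, 56} × {ξ, ρ} = {(55,ξ), (55,ρ), (56,ξ), (56,ρ)}
  {55, 56} × {ν, ξ, ρ} = {(55,ν), (55,ξ), (55,ρ), (56,ν), (56,ξ), (56,ρ)}
  {55, 56, 57} × {ν, ξ} = {(55,ν), (55,ξ), (56,ν), (56,ξ), (57,ν), (57,ξ)}
  {55, 56, 57} × {ν, ρ} = {(55,ν), (55,ρ), (56,ν), (56,ρ), (57,ν), (57,ρ)}
  {55, 56, 57} × {ξ, ρ} = {(55,ξ), (55,ρ), (56,ξ), (56,ρ), (57,ξ), (57,ρ)}
  {55, 56, 57} × {ν, ξ, ρ} = {(55,ν), (55,ξ), (55,ρ), (56,ν), (56,ξ), (56,ρ), (57,ν), (57,ξ), (57,ρ)}
These 29 distinct sets form the basis B.
Close under arbitrary unions to get τ_{X×Y}; counting gives |τ_{X×Y}| = 125.


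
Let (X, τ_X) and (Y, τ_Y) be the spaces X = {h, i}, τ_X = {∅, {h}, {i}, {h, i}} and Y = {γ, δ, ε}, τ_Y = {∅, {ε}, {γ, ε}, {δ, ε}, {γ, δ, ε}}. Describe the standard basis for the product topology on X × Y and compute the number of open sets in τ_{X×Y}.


Basis B = {∅ × ∅, {h} × {ε}, {i} × {ε}, {h} × {γ, ε}, {h} × {δ, ε}, {h, i} × {ε}, {i} × {γ, ε}, {i} × {δ, ε}, {h} × {γ, δ, ε}, {i} × {γ, δ, ε}, {h, i} × {γ, ε}, {h, i} × {δ, ε}, {h, i} × {γ, δ, ε}}; |τ_{X×Y}| = 25.

Enumerate products U × V with U ∈ τ_X, V ∈ τ_Y (deduplicated):
  ∅ × ∅ = {} (∅)
  {h} × {ε} = {(h,ε)}
  {i} × {ε} = {(i,ε)}
  {h} × {γ, ε} = {(h,γ), (h,ε)}
  {h} × {δ, ε} = {(h,δ), (h,ε)}
  {h, i} × {ε} = {(h,ε), (i,ε)}
  {i} × {γ, ε} = {(i,γ), (i,ε)}
  {i} × {δ, ε} = {(i,δ), (i,ε)}
  {h} × {γ, δ, ε} = {(h,γ), (h,δ), (h,ε)}
  {i} × {γ, δ, ε} = {(i,γ), (i,δ), (i,ε)}
  {h, i} × {γ, ε} = {(h,γ), (h,ε), (i,γ), (i,ε)}
  {h, i} × {δ, ε} = {(h,δ), (h,ε), (i,δ), (i,ε)}
  {h, i} × {γ, δ, ε} = {(h,γ), (h,δ), (h,ε), (i,γ), (i,δ), (i,ε)}
These 13 distinct sets form the basis B.
Close under arbitrary unions to get τ_{X×Y}; counting gives |τ_{X×Y}| = 25.


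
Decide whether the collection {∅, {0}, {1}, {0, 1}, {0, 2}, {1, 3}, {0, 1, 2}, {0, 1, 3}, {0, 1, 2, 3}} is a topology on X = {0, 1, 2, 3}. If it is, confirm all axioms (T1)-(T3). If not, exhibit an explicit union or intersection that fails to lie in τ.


τ IS a topology on X.

Axiom (T1): ∅ ∈ τ? Yes; X ∈ τ? Yes.
Axiom (T2/T3): check pairwise unions and intersections of members of τ.
All pairwise intersections and unions checked — each lies in τ. Therefore τ satisfies (T1), (T2), (T3): it IS a topology on X.


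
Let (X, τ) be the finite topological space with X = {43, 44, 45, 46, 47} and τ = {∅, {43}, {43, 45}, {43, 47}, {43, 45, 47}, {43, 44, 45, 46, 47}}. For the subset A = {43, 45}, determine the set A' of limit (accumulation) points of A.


A' = {44, 45, 46, 47}

For each x ∈ X, list the open sets U ∈ τ with x ∈ U, then check whether U ∩ (A ∖ {x}) ≠ ∅ for every such U.
  x = 43: open {43} ∋ x has {43} ∩ (A ∖ {43}) = ∅, so x is NOT a limit point.
  x = 44: opens ∋ x are {43, 44, 45, 46, 47}; each meets A ∖ {44}, so x IS a limit point.
  x = 45: opens ∋ x are {43, 45}, {43, 45, 47}, {43, 44, 45, 46, 47}; each meets A ∖ {45}, so x IS a limit point.
  x = 46: opens ∋ x are {43, 44, 45, 46, 47}; each meets A ∖ {46}, so x IS a limit point.
  x = 47: opens ∋ x are {43, 47}, {43, 45, 47}, {43, 44, 45, 46, 47}; each meets A ∖ {47}, so x IS a limit point.
Collecting: A' = {44, 45, 46, 47}.


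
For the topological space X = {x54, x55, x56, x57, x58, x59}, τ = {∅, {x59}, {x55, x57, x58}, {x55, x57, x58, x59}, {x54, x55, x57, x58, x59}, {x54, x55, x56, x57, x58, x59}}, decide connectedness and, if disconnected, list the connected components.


(X, τ) is connected.

Find clopen sets (U ∈ τ with X ∖ U ∈ τ):
  U = ∅, X ∖ U = {x54, x55, x56, x57, x58, x59} — both open, so U is clopen.
  U = {x54, x55, x56, x57, x58, x59}, X ∖ U = ∅ — both open, so U is clopen.
Only trivial clopens (∅ and X) exist, so (X, τ) is connected.
Compute connected components by grouping points that agree on all clopens:
  component: {x54, x55, x56, x57, x58, x59}


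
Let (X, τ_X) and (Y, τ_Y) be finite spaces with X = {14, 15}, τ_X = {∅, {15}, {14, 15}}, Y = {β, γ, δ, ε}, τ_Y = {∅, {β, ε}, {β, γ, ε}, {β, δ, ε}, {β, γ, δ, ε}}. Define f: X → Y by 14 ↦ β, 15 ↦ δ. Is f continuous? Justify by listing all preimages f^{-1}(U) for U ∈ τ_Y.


f is NOT continuous.

Compute f^{-1}(U) for each U ∈ τ_Y:
  U = ∅: f^{-1}(U) = ∅ ∈ τ_X ✓.
  U = {β, ε}: f^{-1}(U) = {14} ∉ τ_X ✗.
  U = {β, γ, ε}: f^{-1}(U) = {14} ∉ τ_X ✗.
  U = {β, δ, ε}: f^{-1}(U) = {14, 15} ∈ τ_X ✓.
  U = {β, γ, δ, ε}: f^{-1}(U) = {14, 15} ∈ τ_X ✓.
Found U = {β, ε} with f^{-1}(U) = {14} not in τ_X. Therefore f is NOT continuous.


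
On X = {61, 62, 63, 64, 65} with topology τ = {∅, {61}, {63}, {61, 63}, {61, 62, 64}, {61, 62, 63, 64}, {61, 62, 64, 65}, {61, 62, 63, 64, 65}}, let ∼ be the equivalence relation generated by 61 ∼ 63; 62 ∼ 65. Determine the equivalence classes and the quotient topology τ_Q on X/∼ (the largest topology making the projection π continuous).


X/∼ = {[61=63], [62=65], [64]}; |τ_Q| = 3.

Equivalence classes: [61=63], [62=65], [64].
Quotient map π: X → X/∼ sends 61 ↦ [61=63], 62 ↦ [62=65], 63 ↦ [61=63], 64 ↦ [64], 65 ↦ [62=65].
For each subset V ⊆ X/∼, compute π^{-1}(V) ⊆ X and check whether π^{-1}(V) ∈ τ. V is open in τ_Q iff π^{-1}(V) ∈ τ.
  V = {}: π^{-1}(V) = ∅ ∈ τ ✓.
  V = {[61=63]}: π^{-1}(V) = {61, 63} ∈ τ ✓.
  V = {[62=65]}: π^{-1}(V) = {62, 65} ∉ τ ✗.
  V = {[61=63], [62=65]}: π^{-1}(V) = {61, 62, 63, 65} ∉ τ ✗.
  V = {[64]}: π^{-1}(V) = {64} ∉ τ ✗.
  V = {[61=63], [64]}: π^{-1}(V) = {61, 63, 64} ∉ τ ✗.
  V = {[62=65], [64]}: π^{-1}(V) = {62, 64, 65} ∉ τ ✗.
  V = {[61=63], [62=65], [64]}: π^{-1}(V) = {61, 62, 63, 64, 65} ∈ τ ✓.
Open sets in the quotient: τ_Q = {{}, {[61=63]}, {[61=63], [62=65], [64]}} (3 elements).


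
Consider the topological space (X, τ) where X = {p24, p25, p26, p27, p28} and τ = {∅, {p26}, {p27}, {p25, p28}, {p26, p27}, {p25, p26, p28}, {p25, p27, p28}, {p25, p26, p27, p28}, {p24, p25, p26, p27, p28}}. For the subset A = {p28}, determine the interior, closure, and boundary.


int(A) = ∅, cl(A) = {p24, p25, p28}, ∂A = {p24, p25, p28}.

Closed sets in (X, τ) are complements of opens:
  closed(X, τ) = {∅, {p24}, {p24, p26}, {p24, p27}, {p24, p25, p28}, {p24, p26, p27}, {p24, p25, p26, p28}, {p24, p25, p27, p28}, {p24, p25, p26, p27, p28}}.
int(A) = ⋃ {U ∈ τ : U ⊆ A}. Opens contained in A: ∅.
Taking the union of these: int(A) = ∅.
cl(A) = ⋂ {C closed : A ⊆ C}. Closed sets containing A: {p24, p25, p28}, {p24, p25, p26, p28}, {p24, p25, p27, p28}, {p24, p25, p26, p27, p28}.
Intersecting these: cl(A) = {p24, p25, p28}.
∂A = cl(A) ∖ int(A) = {p24, p25, p28} ∖ ∅ = {p24, p25, p28}.


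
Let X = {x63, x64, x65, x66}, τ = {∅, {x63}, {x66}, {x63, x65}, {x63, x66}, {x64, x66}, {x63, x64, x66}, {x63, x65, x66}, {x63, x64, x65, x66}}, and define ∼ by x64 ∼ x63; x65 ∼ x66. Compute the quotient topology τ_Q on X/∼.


X/∼ = {[x63=x64], [x65=x66]}; |τ_Q| = 2.

Equivalence classes: [x63=x64], [x65=x66].
Quotient map π: X → X/∼ sends x63 ↦ [x63=x64], x64 ↦ [x63=x64], x65 ↦ [x65=x66], x66 ↦ [x65=x66].
For each subset V ⊆ X/∼, compute π^{-1}(V) ⊆ X and check whether π^{-1}(V) ∈ τ. V is open in τ_Q iff π^{-1}(V) ∈ τ.
  V = {}: π^{-1}(V) = ∅ ∈ τ ✓.
  V = {[x63=x64]}: π^{-1}(V) = {x63, x64} ∉ τ ✗.
  V = {[x65=x66]}: π^{-1}(V) = {x65, x66} ∉ τ ✗.
  V = {[x63=x64], [x65=x66]}: π^{-1}(V) = {x63, x64, x65, x66} ∈ τ ✓.
Open sets in the quotient: τ_Q = {{}, {[x63=x64], [x65=x66]}} (2 elements).


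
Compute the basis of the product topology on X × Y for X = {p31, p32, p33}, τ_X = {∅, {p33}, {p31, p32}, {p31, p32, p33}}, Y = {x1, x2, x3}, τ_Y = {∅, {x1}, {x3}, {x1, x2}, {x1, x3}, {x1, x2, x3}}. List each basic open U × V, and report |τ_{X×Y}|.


Basis B = {∅ × ∅, {p33} × {x1}, {p33} × {x3}, {p31, p32} × {x1}, {p31, p32} × {x3}, {p33} × {x1, x2}, {p33} × {x1, x3}, {p31, p32, p33} × {x1}, {p31, p32, p33} × {x3}, {p33} × {x1, x2, x3}, {p31, p32} × {x1, x2}, {p31, p32} × {x1, x3}, {p31, p32} × {x1, x2, x3}, {p31, p32, p33} × {x1, x2}, {p31, p32, p33} × {x1, x3}, {p31, p32, p33} × {x1, x2, x3}}; |τ_{X×Y}| = 36.

Enumerate products U × V with U ∈ τ_X, V ∈ τ_Y (deduplicated):
  ∅ × ∅ = {} (∅)
  {p33} × {x1} = {(p33,x1)}
  {p33} × {x3} = {(p33,x3)}
  {p31, p32} × {x1} = {(p31,x1), (p32,x1)}
  {p31, p32} × {x3} = {(p31,x3), (p32,x3)}
  {p33} × {x1, x2} = {(p33,x1), (p33,x2)}
  {p33} × {x1, x3} = {(p33,x1), (p33,x3)}
  {p31, p32, p33} × {x1} = {(p31,x1), (p32,x1), (p33,x1)}
  {p31, p32, p33} × {x3} = {(p31,x3), (p32,x3), (p33,x3)}
  {p33} × {x1, x2, x3} = {(p33,x1), (p33,x2), (p33,x3)}
  {p31, p32} × {x1, x2} = {(p31,x1), (p31,x2), (p32,x1), (p32,x2)}
  {p31, p32} × {x1, x3} = {(p31,x1), (p31,x3), (p32,x1), (p32,x3)}
  {p31, p32} × {x1, x2, x3} = {(p31,x1), (p31,x2), (p31,x3), (p32,x1), (p32,x2), (p32,x3)}
  {p31, p32, p33} × {x1, x2} = {(p31,x1), (p31,x2), (p32,x1), (p32,x2), (p33,x1), (p33,x2)}
  {p31, p32, p33} × {x1, x3} = {(p31,x1), (p31,x3), (p32,x1), (p32,x3), (p33,x1), (p33,x3)}
  {p31, p32, p33} × {x1, x2, x3} = {(p31,x1), (p31,x2), (p31,x3), (p32,x1), (p32,x2), (p32,x3), (p33,x1), (p33,x2), (p33,x3)}
These 16 distinct sets form the basis B.
Close under arbitrary unions to get τ_{X×Y}; counting gives |τ_{X×Y}| = 36.


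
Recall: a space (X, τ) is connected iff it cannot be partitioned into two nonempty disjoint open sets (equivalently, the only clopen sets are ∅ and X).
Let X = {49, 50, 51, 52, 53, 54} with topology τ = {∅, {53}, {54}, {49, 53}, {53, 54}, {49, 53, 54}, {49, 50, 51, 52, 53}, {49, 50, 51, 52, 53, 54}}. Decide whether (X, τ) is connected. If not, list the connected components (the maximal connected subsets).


(X, τ) is disconnected; components = [{54}, {49, 50, 51, 52, 53}].

Find clopen sets (U ∈ τ with X ∖ U ∈ τ):
  U = ∅, X ∖ U = {49, 50, 51, 52, 53, 54} — both open, so U is clopen.
  U = {54}, X ∖ U = {49, 50, 51, 52, 53} — both open, so U is clopen.
  U = {49, 50, 51, 52, 53}, X ∖ U = {54} — both open, so U is clopen.
  U = {49, 50, 51, 52, 53, 54}, X ∖ U = ∅ — both open, so U is clopen.
Nontrivial clopen(s) exist: e.g. {54}. So (X, τ) is disconnected.
Compute connected components by grouping points that agree on all clopens:
  component: {54}
  component: {49, 50, 51, 52, 53}


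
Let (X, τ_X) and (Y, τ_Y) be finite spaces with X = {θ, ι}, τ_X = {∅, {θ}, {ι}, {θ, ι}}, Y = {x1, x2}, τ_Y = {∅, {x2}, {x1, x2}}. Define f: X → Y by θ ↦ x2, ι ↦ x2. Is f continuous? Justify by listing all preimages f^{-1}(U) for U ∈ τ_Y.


f IS continuous.

Compute f^{-1}(U) for each U ∈ τ_Y:
  U = ∅: f^{-1}(U) = ∅ ∈ τ_X ✓.
  U = {x2}: f^{-1}(U) = {θ, ι} ∈ τ_X ✓.
  U = {x1, x2}: f^{-1}(U) = {θ, ι} ∈ τ_X ✓.
Every preimage lies in τ_X, so f IS continuous.


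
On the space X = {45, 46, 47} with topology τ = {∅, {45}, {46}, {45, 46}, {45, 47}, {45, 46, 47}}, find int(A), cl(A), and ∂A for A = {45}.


int(A) = {45}, cl(A) = {45, 47}, ∂A = {47}.

Closed sets in (X, τ) are complements of opens:
  closed(X, τ) = {∅, {46}, {47}, {45, 47}, {46, 47}, {45, 46, 47}}.
int(A) = ⋃ {U ∈ τ : U ⊆ A}. Opens contained in A: ∅, {45}.
Taking the union of these: int(A) = {45}.
cl(A) = ⋂ {C closed : A ⊆ C}. Closed sets containing A: {45, 47}, {45, 46, 47}.
Intersecting these: cl(A) = {45, 47}.
∂A = cl(A) ∖ int(A) = {45, 47} ∖ {45} = {47}.


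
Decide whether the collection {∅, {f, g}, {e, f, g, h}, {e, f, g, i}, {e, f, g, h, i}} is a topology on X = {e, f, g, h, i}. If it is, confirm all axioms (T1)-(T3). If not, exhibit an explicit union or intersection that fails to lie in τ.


τ is NOT a topology on X.

Axiom (T1): ∅ ∈ τ? Yes; X ∈ τ? Yes.
Axiom (T2/T3): check pairwise unions and intersections of members of τ.
Counterexample for (T3): {e, f, g, h} ∩ {e, f, g, i} = {e, f, g} ∉ τ. Therefore τ is NOT a topology.


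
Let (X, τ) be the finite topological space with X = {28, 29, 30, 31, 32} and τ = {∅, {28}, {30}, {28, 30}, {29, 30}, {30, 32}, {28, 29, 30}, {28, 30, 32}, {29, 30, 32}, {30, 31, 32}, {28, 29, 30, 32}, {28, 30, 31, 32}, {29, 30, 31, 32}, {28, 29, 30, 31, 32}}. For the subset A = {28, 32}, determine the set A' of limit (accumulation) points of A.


A' = {31}

For each x ∈ X, list the open sets U ∈ τ with x ∈ U, then check whether U ∩ (A ∖ {x}) ≠ ∅ for every such U.
  x = 28: open {28} ∋ x has {28} ∩ (A ∖ {28}) = ∅, so x is NOT a limit point.
  x = 29: open {29, 30} ∋ x has {29, 30} ∩ (A ∖ {29}) = ∅, so x is NOT a limit point.
  x = 30: open {30} ∋ x has {30} ∩ (A ∖ {30}) = ∅, so x is NOT a limit point.
  x = 31: opens ∋ x are {30, 31, 32}, {28, 30, 31, 32}, {29, 30, 31, 32}, {28, 29, 30, 31, 32}; each meets A ∖ {31}, so x IS a limit point.
  x = 32: open {30, 32} ∋ x has {30, 32} ∩ (A ∖ {32}) = ∅, so x is NOT a limit point.
Collecting: A' = {31}.


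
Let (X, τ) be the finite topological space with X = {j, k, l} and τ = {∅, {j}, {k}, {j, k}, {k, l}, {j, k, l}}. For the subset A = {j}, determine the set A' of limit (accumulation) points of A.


A' = ∅

For each x ∈ X, list the open sets U ∈ τ with x ∈ U, then check whether U ∩ (A ∖ {x}) ≠ ∅ for every such U.
  x = j: open {j} ∋ x has {j} ∩ (A ∖ {j}) = ∅, so x is NOT a limit point.
  x = k: open {k} ∋ x has {k} ∩ (A ∖ {k}) = ∅, so x is NOT a limit point.
  x = l: open {k, l} ∋ x has {k, l} ∩ (A ∖ {l}) = ∅, so x is NOT a limit point.
Collecting: A' = ∅.


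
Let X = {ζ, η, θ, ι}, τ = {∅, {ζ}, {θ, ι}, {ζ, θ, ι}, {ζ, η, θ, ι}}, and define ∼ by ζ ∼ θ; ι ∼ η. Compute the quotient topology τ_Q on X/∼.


X/∼ = {[ζ=θ], [η=ι]}; |τ_Q| = 2.

Equivalence classes: [ζ=θ], [η=ι].
Quotient map π: X → X/∼ sends ζ ↦ [ζ=θ], η ↦ [η=ι], θ ↦ [ζ=θ], ι ↦ [η=ι].
For each subset V ⊆ X/∼, compute π^{-1}(V) ⊆ X and check whether π^{-1}(V) ∈ τ. V is open in τ_Q iff π^{-1}(V) ∈ τ.
  V = {}: π^{-1}(V) = ∅ ∈ τ ✓.
  V = {[ζ=θ]}: π^{-1}(V) = {ζ, θ} ∉ τ ✗.
  V = {[η=ι]}: π^{-1}(V) = {η, ι} ∉ τ ✗.
  V = {[ζ=θ], [η=ι]}: π^{-1}(V) = {ζ, η, θ, ι} ∈ τ ✓.
Open sets in the quotient: τ_Q = {{}, {[ζ=θ], [η=ι]}} (2 elements).


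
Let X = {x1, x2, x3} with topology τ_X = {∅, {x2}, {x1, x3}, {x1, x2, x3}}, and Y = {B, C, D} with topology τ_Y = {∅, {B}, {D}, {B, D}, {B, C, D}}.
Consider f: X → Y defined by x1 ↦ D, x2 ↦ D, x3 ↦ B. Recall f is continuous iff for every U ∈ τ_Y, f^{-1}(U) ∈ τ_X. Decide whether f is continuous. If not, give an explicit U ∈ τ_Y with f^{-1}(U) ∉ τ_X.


f is NOT continuous.

Compute f^{-1}(U) for each U ∈ τ_Y:
  U = ∅: f^{-1}(U) = ∅ ∈ τ_X ✓.
  U = {B}: f^{-1}(U) = {x3} ∉ τ_X ✗.
  U = {D}: f^{-1}(U) = {x1, x2} ∉ τ_X ✗.
  U = {B, D}: f^{-1}(U) = {x1, x2, x3} ∈ τ_X ✓.
  U = {B, C, D}: f^{-1}(U) = {x1, x2, x3} ∈ τ_X ✓.
Found U = {B} with f^{-1}(U) = {x3} not in τ_X. Therefore f is NOT continuous.


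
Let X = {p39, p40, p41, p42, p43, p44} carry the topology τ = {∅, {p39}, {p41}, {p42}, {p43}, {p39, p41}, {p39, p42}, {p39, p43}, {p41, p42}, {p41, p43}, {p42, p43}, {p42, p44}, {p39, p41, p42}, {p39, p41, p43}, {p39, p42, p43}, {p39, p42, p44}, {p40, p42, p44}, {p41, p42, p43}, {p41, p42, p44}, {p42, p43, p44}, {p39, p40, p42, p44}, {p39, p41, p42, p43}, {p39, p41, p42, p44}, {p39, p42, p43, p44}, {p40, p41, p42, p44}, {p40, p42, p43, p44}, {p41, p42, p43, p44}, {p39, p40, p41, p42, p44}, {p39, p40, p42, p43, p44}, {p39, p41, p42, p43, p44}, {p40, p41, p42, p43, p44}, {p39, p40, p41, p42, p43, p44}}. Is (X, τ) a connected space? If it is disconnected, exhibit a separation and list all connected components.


(X, τ) is disconnected; components = [{p39}, {p41}, {p43}, {p40, p42, p44}].

Find clopen sets (U ∈ τ with X ∖ U ∈ τ):
  U = ∅, X ∖ U = {p39, p40, p41, p42, p43, p44} — both open, so U is clopen.
  U = {p39}, X ∖ U = {p40, p41, p42, p43, p44} — both open, so U is clopen.
  U = {p41}, X ∖ U = {p39, p40, p42, p43, p44} — both open, so U is clopen.
  U = {p43}, X ∖ U = {p39, p40, p41, p42, p44} — both open, so U is clopen.
  U = {p39, p41}, X ∖ U = {p40, p42, p43, p44} — both open, so U is clopen.
  U = {p39, p43}, X ∖ U = {p40, p41, p42, p44} — both open, so U is clopen.
  U = {p41, p43}, X ∖ U = {p39, p40, p42, p44} — both open, so U is clopen.
  U = {p39, p41, p43}, X ∖ U = {p40, p42, p44} — both open, so U is clopen.
  U = {p40, p42, p44}, X ∖ U = {p39, p41, p43} — both open, so U is clopen.
  U = {p39, p40, p42, p44}, X ∖ U = {p41, p43} — both open, so U is clopen.
  U = {p40, p41, p42, p44}, X ∖ U = {p39, p43} — both open, so U is clopen.
  U = {p40, p42, p43, p44}, X ∖ U = {p39, p41} — both open, so U is clopen.
  U = {p39, p40, p41, p42, p44}, X ∖ U = {p43} — both open, so U is clopen.
  U = {p39, p40, p42, p43, p44}, X ∖ U = {p41} — both open, so U is clopen.
  U = {p40, p41, p42, p43, p44}, X ∖ U = {p39} — both open, so U is clopen.
  U = {p39, p40, p41, p42, p43, p44}, X ∖ U = ∅ — both open, so U is clopen.
Nontrivial clopen(s) exist: e.g. {p40, p41, p42, p44}. So (X, τ) is disconnected.
Compute connected components by grouping points that agree on all clopens:
  component: {p39}
  component: {p41}
  component: {p43}
  component: {p40, p42, p44}


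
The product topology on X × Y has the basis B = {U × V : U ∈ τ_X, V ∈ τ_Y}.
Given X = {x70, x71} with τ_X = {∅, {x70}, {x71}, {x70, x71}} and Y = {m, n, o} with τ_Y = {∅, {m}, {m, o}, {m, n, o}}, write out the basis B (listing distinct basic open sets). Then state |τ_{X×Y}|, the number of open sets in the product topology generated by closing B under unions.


Basis B = {∅ × ∅, {x70} × {m}, {x71} × {m}, {x70} × {m, o}, {x70, x71} × {m}, {x71} × {m, o}, {x70} × {m, n, o}, {x71} × {m, n, o}, {x70, x71} × {m, o}, {x70, x71} × {m, n, o}}; |τ_{X×Y}| = 16.

Enumerate products U × V with U ∈ τ_X, V ∈ τ_Y (deduplicated):
  ∅ × ∅ = {} (∅)
  {x70} × {m} = {(x70,m)}
  {x71} × {m} = {(x71,m)}
  {x70} × {m, o} = {(x70,m), (x70,o)}
  {x70, x71} × {m} = {(x70,m), (x71,m)}
  {x71} × {m, o} = {(x71,m), (x71,o)}
  {x70} × {m, n, o} = {(x70,m), (x70,n), (x70,o)}
  {x71} × {m, n, o} = {(x71,m), (x71,n), (x71,o)}
  {x70, x71} × {m, o} = {(x70,m), (x70,o), (x71,m), (x71,o)}
  {x70, x71} × {m, n, o} = {(x70,m), (x70,n), (x70,o), (x71,m), (x71,n), (x71,o)}
These 10 distinct sets form the basis B.
Close under arbitrary unions to get τ_{X×Y}; counting gives |τ_{X×Y}| = 16.


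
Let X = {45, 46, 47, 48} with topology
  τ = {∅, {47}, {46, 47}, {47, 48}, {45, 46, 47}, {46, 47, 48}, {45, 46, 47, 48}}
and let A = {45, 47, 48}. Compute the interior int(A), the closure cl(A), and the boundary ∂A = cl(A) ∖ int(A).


int(A) = {47, 48}, cl(A) = {45, 46, 47, 48}, ∂A = {45, 46}.

Closed sets in (X, τ) are complements of opens:
  closed(X, τ) = {∅, {45}, {48}, {45, 46}, {45, 48}, {45, 46, 48}, {45, 46, 47, 48}}.
int(A) = ⋃ {U ∈ τ : U ⊆ A}. Opens contained in A: ∅, {47}, {47, 48}.
Taking the union of these: int(A) = {47, 48}.
cl(A) = ⋂ {C closed : A ⊆ C}. Closed sets containing A: {45, 46, 47, 48}.
Intersecting these: cl(A) = {45, 46, 47, 48}.
∂A = cl(A) ∖ int(A) = {45, 46, 47, 48} ∖ {47, 48} = {45, 46}.


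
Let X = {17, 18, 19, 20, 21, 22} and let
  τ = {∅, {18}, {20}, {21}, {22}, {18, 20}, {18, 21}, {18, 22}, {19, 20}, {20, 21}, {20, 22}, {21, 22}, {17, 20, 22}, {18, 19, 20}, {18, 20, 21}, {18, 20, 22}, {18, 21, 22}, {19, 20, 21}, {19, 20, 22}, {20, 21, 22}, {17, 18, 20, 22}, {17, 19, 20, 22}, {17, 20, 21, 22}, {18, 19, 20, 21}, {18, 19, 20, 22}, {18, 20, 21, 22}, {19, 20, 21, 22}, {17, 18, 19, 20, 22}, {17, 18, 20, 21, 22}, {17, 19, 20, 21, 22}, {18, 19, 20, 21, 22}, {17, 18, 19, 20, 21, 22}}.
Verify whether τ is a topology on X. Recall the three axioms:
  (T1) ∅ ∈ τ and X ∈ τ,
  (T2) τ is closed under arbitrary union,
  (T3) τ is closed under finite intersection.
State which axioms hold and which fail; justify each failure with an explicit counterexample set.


τ IS a topology on X.

Axiom (T1): ∅ ∈ τ? Yes; X ∈ τ? Yes.
Axiom (T2/T3): check pairwise unions and intersections of members of τ.
All pairwise intersections and unions checked — each lies in τ. Therefore τ satisfies (T1), (T2), (T3): it IS a topology on X.
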